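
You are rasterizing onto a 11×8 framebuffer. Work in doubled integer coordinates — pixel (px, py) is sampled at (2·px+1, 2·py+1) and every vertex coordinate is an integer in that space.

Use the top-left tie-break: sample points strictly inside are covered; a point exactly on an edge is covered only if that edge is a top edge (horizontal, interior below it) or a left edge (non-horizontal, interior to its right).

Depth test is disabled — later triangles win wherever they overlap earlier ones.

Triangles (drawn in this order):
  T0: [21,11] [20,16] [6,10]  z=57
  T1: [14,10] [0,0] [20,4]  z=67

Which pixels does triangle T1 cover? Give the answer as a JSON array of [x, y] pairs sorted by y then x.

T0:
  2·area = 76
  edge (21, 11)→(20, 16): d=(-1,5) right/bottom  bias=-1
  edge (20, 16)→(6, 10): d=(-14,-6) top-left  bias=+0
  edge (6, 10)→(21, 11): d=(15,1) right/bottom  bias=-1
    (4,5)@(9, 11): e=[60,4,12] → █
    (5,5)@(11, 11): e=[50,16,10] → █
    (6,5)@(13, 11): e=[40,28,8] → █
    (7,5)@(15, 11): e=[30,40,6] → █
    (8,5)@(17, 11): e=[20,52,4] → █
    (9,5)@(19, 11): e=[10,64,2] → █
    (10,5)@(21, 11): e=[0,76,0] → ·  [on edge]
    (4,6)@(9, 13): e=[58,-24,42] → ·
    (5,6)@(11, 13): e=[48,-12,40] → ·
    (6,6)@(13, 13): e=[38,0,38] → █  [on edge]
    (10,6)@(21, 13): e=[-2,48,30] → ·
    (6,7)@(13, 15): e=[36,-28,68] → ·
  covered (11 px):
    · · · · · · · · · · ·
    · · · · · · · · · · ·
    · · · · · · · · · · ·
    · · · · · · · · · · ·
    · · · · · · · · · · ·
    · · · · █ █ █ █ █ █ ·
    · · · · · · █ █ █ █ ·
    · · · · · · · · · █ ·
T1:
  2·area = 144
  edge (14, 10)→(0, 0): d=(-14,-10) top-left  bias=+0
  edge (0, 0)→(20, 4): d=(20,4) right/bottom  bias=-1
  edge (20, 4)→(14, 10): d=(-6,6) right/bottom  bias=-1
    (1,0)@(3, 1): e=[16,8,120] → █
    (2,0)@(5, 1): e=[36,0,108] → ·  [on edge]
    (1,1)@(3, 3): e=[-12,48,108] → ·
    (2,1)@(5, 3): e=[8,40,96] → █
    (3,1)@(7, 3): e=[28,32,84] → █
    (4,1)@(9, 3): e=[48,24,72] → █
    (5,1)@(11, 3): e=[68,16,60] → █
    (6,1)@(13, 3): e=[88,8,48] → █
    (7,1)@(15, 3): e=[108,0,36] → ·  [on edge]
    (10,1)@(21, 3): e=[168,-24,0] → ·  [on edge]
    (2,2)@(5, 5): e=[-20,80,84] → ·
    (3,2)@(7, 5): e=[0,72,72] → █  [on edge]
    (9,2)@(19, 5): e=[120,24,0] → ·  [on edge]
    (8,3)@(17, 7): e=[72,72,0] → ·  [on edge]
    (7,4)@(15, 9): e=[24,120,0] → ·  [on edge]
    (6,5)@(13, 11): e=[-24,168,0] → ·  [on edge]
    (5,6)@(11, 13): e=[-72,216,0] → ·  [on edge]
    (4,7)@(9, 15): e=[-120,264,0] → ·  [on edge]
    (10,7)@(21, 15): e=[0,216,-72] → ·  [on edge]
  covered (16 px):
    · █ · · · · · · · · ·
    · · █ █ █ █ █ · · · ·
    · · · █ █ █ █ █ █ · ·
    · · · · · █ █ █ · · ·
    · · · · · · █ · · · ·
    · · · · · · · · · · ·
    · · · · · · · · · · ·
    · · · · · · · · · · ·

Result: [[1,0],[2,1],[3,1],[4,1],[5,1],[6,1],[3,2],[4,2],[5,2],[6,2],[7,2],[8,2],[5,3],[6,3],[7,3],[6,4]]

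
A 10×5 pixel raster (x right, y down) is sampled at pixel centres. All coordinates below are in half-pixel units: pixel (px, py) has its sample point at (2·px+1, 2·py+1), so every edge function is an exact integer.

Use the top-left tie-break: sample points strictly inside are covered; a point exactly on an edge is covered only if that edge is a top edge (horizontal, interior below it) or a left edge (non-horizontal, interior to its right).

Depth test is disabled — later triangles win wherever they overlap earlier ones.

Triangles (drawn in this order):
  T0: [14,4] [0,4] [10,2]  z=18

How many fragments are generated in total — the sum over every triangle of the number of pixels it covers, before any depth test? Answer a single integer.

T0:
  2·area = 28
  edge (14, 4)→(0, 4): d=(-14,0) right/bottom  bias=-1
  edge (0, 4)→(10, 2): d=(10,-2) top-left  bias=+0
  edge (10, 2)→(14, 4): d=(4,2) right/bottom  bias=-1
    (7,0)@(15, 1): e=[42,0,-14] → .  [on edge]
    (2,1)@(5, 3): e=[14,0,14] → X  [on edge]
    (3,1)@(7, 3): e=[14,4,10] → X
    (4,1)@(9, 3): e=[14,8,6] → X
    (5,1)@(11, 3): e=[14,12,2] → X
    (6,1)@(13, 3): e=[14,16,-2] → .
    (2,2)@(5, 5): e=[-14,20,22] → .
    (3,2)@(7, 5): e=[-14,24,18] → .
    (4,2)@(9, 5): e=[-14,28,14] → .
    (5,2)@(11, 5): e=[-14,32,10] → .
  covered (4 px):
    . . . . . . . . . .
    . . X X X X . . . .
    . . . . . . . . . .
    . . . . . . . . . .
    . . . . . . . . . .

Final: 4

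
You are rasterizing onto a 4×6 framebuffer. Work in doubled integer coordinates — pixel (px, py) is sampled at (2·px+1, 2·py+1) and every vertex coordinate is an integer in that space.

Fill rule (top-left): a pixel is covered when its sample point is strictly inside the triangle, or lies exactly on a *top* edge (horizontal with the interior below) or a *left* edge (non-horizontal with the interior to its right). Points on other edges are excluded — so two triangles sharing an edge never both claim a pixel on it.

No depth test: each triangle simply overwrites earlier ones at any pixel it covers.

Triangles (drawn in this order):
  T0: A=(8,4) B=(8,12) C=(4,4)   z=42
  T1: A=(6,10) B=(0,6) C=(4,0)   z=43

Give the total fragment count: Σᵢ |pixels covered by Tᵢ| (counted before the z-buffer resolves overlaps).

T0:
  2·area = 32
  edge (8, 4)→(8, 12): d=(0,8) right/bottom  bias=-1
  edge (8, 12)→(4, 4): d=(-4,-8) top-left  bias=+0
  edge (4, 4)→(8, 4): d=(4,0) top-left  bias=+0
    (2,2)@(5, 5): e=[24,4,4] → X
    (3,2)@(7, 5): e=[8,20,4] → X
    (2,3)@(5, 7): e=[24,-4,12] → .
    (3,3)@(7, 7): e=[8,12,12] → X
    (3,4)@(7, 9): e=[8,4,20] → X
    (3,5)@(7, 11): e=[8,-4,28] → .
  covered (4 px):
    . . . .
    . . . .
    . . X X
    . . . X
    . . . X
    . . . .
T1:
  2·area = 52
  edge (6, 10)→(0, 6): d=(-6,-4) top-left  bias=+0
  edge (0, 6)→(4, 0): d=(4,-6) top-left  bias=+0
  edge (4, 0)→(6, 10): d=(2,10) right/bottom  bias=-1
    (1,1)@(3, 3): e=[30,6,16] → X
    (2,1)@(5, 3): e=[38,18,-4] → .
    (0,2)@(1, 5): e=[10,2,40] → X
    (2,2)@(5, 5): e=[26,26,0] → .  [on edge]
    (0,3)@(1, 7): e=[-2,10,44] → .
    (1,3)@(3, 7): e=[6,22,24] → X
    (2,3)@(5, 7): e=[14,34,4] → X
    (3,3)@(7, 7): e=[22,46,-16] → .
    (1,4)@(3, 9): e=[-6,30,28] → .
    (2,4)@(5, 9): e=[2,42,8] → X
    (3,4)@(7, 9): e=[10,54,-12] → .
    (2,5)@(5, 11): e=[-10,50,12] → .
  covered (6 px):
    . . . .
    . X . .
    X X . .
    . X X .
    . . X .
    . . . .

Final: 10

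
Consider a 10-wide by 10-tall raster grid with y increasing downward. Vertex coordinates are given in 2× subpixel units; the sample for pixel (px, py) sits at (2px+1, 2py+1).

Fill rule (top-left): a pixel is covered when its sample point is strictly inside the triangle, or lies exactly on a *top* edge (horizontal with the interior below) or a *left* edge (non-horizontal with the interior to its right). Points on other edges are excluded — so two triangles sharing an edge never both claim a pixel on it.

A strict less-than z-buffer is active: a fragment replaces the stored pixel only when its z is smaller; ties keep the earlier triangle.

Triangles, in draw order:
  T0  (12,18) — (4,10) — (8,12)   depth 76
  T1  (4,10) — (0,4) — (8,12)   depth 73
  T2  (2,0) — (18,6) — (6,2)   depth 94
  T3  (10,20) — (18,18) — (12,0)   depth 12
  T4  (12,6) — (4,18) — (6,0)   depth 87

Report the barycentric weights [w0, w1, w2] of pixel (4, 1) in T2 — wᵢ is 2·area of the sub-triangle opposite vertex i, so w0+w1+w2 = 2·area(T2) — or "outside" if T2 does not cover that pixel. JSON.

T0:
  2·area = 16
  edge (12, 18)→(4, 10): d=(-8,-8) top-left  bias=+0
  edge (4, 10)→(8, 12): d=(4,2) right/bottom  bias=-1
  edge (8, 12)→(12, 18): d=(4,6) right/bottom  bias=-1
    (0,3)@(1, 7): e=[0,-6,22] → ·  [on edge]
    (1,4)@(3, 9): e=[0,-2,18] → ·  [on edge]
    (2,5)@(5, 11): e=[0,2,14] → #  [on edge]
    (3,5)@(7, 11): e=[16,-2,2] → ·
    (2,6)@(5, 13): e=[-16,10,22] → ·
    (3,6)@(7, 13): e=[0,6,10] → #  [on edge]
    (4,6)@(9, 13): e=[16,2,-2] → ·
    (3,7)@(7, 15): e=[-16,14,18] → ·
    (4,7)@(9, 15): e=[0,10,6] → #  [on edge]
    (5,7)@(11, 15): e=[16,6,-6] → ·
    (4,8)@(9, 17): e=[-16,18,14] → ·
    (5,8)@(11, 17): e=[0,14,2] → #  [on edge]
    (6,9)@(13, 19): e=[0,18,-2] → ·  [on edge]
  covered (4 px):
    · · · · · · · · · ·
    · · · · · · · · · ·
    · · · · · · · · · ·
    · · · · · · · · · ·
    · · · · · · · · · ·
    · · # · · · · · · ·
    · · · # · · · · · ·
    · · · · # · · · · ·
    · · · · · # · · · ·
    · · · · · · · · · ·
T1:
  2·area = 16
  edge (4, 10)→(0, 4): d=(-4,-6) top-left  bias=+0
  edge (0, 4)→(8, 12): d=(8,8) right/bottom  bias=-1
  edge (8, 12)→(4, 10): d=(-4,-2) top-left  bias=+0
    (0,2)@(1, 5): e=[2,0,14] → ·  [on edge]
    (1,3)@(3, 7): e=[6,0,10] → ·  [on edge]
    (2,4)@(5, 9): e=[10,0,6] → ·  [on edge]
    (3,5)@(7, 11): e=[14,0,2] → ·  [on edge]
    (4,6)@(9, 13): e=[18,0,-2] → ·  [on edge]
    (5,7)@(11, 15): e=[22,0,-6] → ·  [on edge]
    (6,8)@(13, 17): e=[26,0,-10] → ·  [on edge]
    (7,9)@(15, 19): e=[30,0,-14] → ·  [on edge]
  covered (0 px):
    · · · · · · · · · ·
    · · · · · · · · · ·
    · · · · · · · · · ·
    · · · · · · · · · ·
    · · · · · · · · · ·
    · · · · · · · · · ·
    · · · · · · · · · ·
    · · · · · · · · · ·
    · · · · · · · · · ·
    · · · · · · · · · ·
T2:
  2·area = 8
  edge (2, 0)→(18, 6): d=(16,6) right/bottom  bias=-1
  edge (18, 6)→(6, 2): d=(-12,-4) top-left  bias=+0
  edge (6, 2)→(2, 0): d=(-4,-2) top-left  bias=+0
    (1,0)@(3, 1): e=[10,0,-2] → ·  [on edge]
    (4,1)@(9, 3): e=[6,0,2] → #  [on edge]
    (5,1)@(11, 3): e=[-6,8,6] → ·
    (4,2)@(9, 5): e=[38,-24,-6] → ·
    (7,2)@(15, 5): e=[2,0,6] → #  [on edge]
    (8,2)@(17, 5): e=[-10,8,10] → ·
    (7,3)@(15, 7): e=[34,-24,-2] → ·
  covered (2 px):
    · · · · · · · · · ·
    · · · · # · · · · ·
    · · · · · · · # · ·
    · · · · · · · · · ·
    · · · · · · · · · ·
    · · · · · · · · · ·
    · · · · · · · · · ·
    · · · · · · · · · ·
    · · · · · · · · · ·
    · · · · · · · · · ·
T3:
  2·area = 156  (B↔C swapped to make it positive)
  edge (10, 20)→(12, 0): d=(2,-20) top-left  bias=+0
  edge (12, 0)→(18, 18): d=(6,18) right/bottom  bias=-1
  edge (18, 18)→(10, 20): d=(-8,2) right/bottom  bias=-1
    (6,1)@(13, 3): e=[26,0,130] → ·  [on edge]
    (6,2)@(13, 5): e=[30,12,114] → #
    (7,2)@(15, 5): e=[70,-24,110] → ·
    (6,3)@(13, 7): e=[34,24,98] → #
    (7,3)@(15, 7): e=[74,-12,94] → ·
    (6,4)@(13, 9): e=[38,36,82] → #
    (7,4)@(15, 9): e=[78,0,78] → ·  [on edge]
    (5,5)@(11, 11): e=[2,84,70] → #
    (7,5)@(15, 11): e=[82,12,62] → #
    (8,5)@(17, 11): e=[122,-24,58] → ·
    (5,6)@(11, 13): e=[6,96,54] → #
    (8,6)@(17, 13): e=[126,-12,42] → ·
    (8,7)@(17, 15): e=[130,0,26] → ·  [on edge]
  covered (18 px):
    · · · · · · · · · ·
    · · · · · · · · · ·
    · · · · · · # · · ·
    · · · · · · # · · ·
    · · · · · · # · · ·
    · · · · · # # # · ·
    · · · · · # # # · ·
    · · · · · # # # · ·
    · · · · · # # # # ·
    · · · · · # # · · ·
T4:
  2·area = 120
  edge (12, 6)→(4, 18): d=(-8,12) right/bottom  bias=-1
  edge (4, 18)→(6, 0): d=(2,-18) top-left  bias=+0
  edge (6, 0)→(12, 6): d=(6,6) right/bottom  bias=-1
    (3,0)@(7, 1): e=[100,20,0] → ·  [on edge]
    (3,1)@(7, 3): e=[84,24,12] → #
    (4,1)@(9, 3): e=[60,60,0] → ·  [on edge]
    (3,2)@(7, 5): e=[68,28,24] → #
    (4,2)@(9, 5): e=[44,64,12] → #
    (5,2)@(11, 5): e=[20,100,0] → ·  [on edge]
    (3,3)@(7, 7): e=[52,32,36] → #
    (5,3)@(11, 7): e=[4,104,12] → #
    (6,3)@(13, 7): e=[-20,140,0] → ·  [on edge]
    (2,4)@(5, 9): e=[60,0,60] → #  [on edge]
    (5,4)@(11, 9): e=[-12,108,24] → ·
    (7,4)@(15, 9): e=[-60,180,0] → ·  [on edge]
    (8,5)@(17, 11): e=[-100,220,0] → ·  [on edge]
    (9,6)@(19, 13): e=[-140,260,0] → ·  [on edge]
  covered (14 px):
    · · · · · · · · · ·
    · · · # · · · · · ·
    · · · # # · · · · ·
    · · · # # # · · · ·
    · · # # # · · · · ·
    · · # # · · · · · ·
    · · # # · · · · · ·
    · · # · · · · · · ·
    · · · · · · · · · ·
    · · · · · · · · · ·

Final: [0,2,6]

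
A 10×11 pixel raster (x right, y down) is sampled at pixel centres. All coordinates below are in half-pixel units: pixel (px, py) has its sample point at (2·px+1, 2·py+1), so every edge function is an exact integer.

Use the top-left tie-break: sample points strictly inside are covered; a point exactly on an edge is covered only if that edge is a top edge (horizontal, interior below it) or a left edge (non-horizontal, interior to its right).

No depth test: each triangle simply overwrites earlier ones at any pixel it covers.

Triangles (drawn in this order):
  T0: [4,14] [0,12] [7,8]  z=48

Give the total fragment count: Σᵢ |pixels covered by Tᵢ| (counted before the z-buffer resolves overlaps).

T0:
  2·area = 30
  edge (4, 14)→(0, 12): d=(-4,-2) top-left  bias=+0
  edge (0, 12)→(7, 8): d=(7,-4) top-left  bias=+0
  edge (7, 8)→(4, 14): d=(-3,6) right/bottom  bias=-1
    (1,5)@(3, 11): e=[10,5,15] → #
    (2,5)@(5, 11): e=[14,13,3] → #
    (3,5)@(7, 11): e=[18,21,-9] → ·
    (1,6)@(3, 13): e=[2,19,9] → #
    (2,6)@(5, 13): e=[6,27,-3] → ·
    (1,7)@(3, 15): e=[-6,33,3] → ·
  covered (3 px):
    · · · · · · · · · ·
    · · · · · · · · · ·
    · · · · · · · · · ·
    · · · · · · · · · ·
    · · · · · · · · · ·
    · # # · · · · · · ·
    · # · · · · · · · ·
    · · · · · · · · · ·
    · · · · · · · · · ·
    · · · · · · · · · ·
    · · · · · · · · · ·

Result: 3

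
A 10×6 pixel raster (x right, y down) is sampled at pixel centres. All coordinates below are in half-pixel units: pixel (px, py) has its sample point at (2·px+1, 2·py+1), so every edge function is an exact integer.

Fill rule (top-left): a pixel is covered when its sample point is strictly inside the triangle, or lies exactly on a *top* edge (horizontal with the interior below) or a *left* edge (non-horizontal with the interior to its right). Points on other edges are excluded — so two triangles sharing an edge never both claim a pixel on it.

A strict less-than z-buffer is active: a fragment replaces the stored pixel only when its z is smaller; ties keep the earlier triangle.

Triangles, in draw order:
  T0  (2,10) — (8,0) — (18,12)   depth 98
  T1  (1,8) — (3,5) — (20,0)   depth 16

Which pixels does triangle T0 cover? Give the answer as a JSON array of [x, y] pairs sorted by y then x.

T0:
  2·area = 172
  edge (2, 10)→(8, 0): d=(6,-10) top-left  bias=+0
  edge (8, 0)→(18, 12): d=(10,12) right/bottom  bias=-1
  edge (18, 12)→(2, 10): d=(-16,-2) top-left  bias=+0
    (3,1)@(7, 3): e=[8,42,122] → X
    (4,1)@(9, 3): e=[28,18,126] → X
    (5,1)@(11, 3): e=[48,-6,130] → .
    (2,2)@(5, 5): e=[0,86,86] → X  [on edge]
    (5,2)@(11, 5): e=[60,14,98] → X
    (6,2)@(13, 5): e=[80,-10,102] → .
    (2,3)@(5, 7): e=[12,106,54] → X
    (6,3)@(13, 7): e=[92,10,70] → X
    (7,3)@(15, 7): e=[112,-14,74] → .
    (1,4)@(3, 9): e=[4,150,18] → X
    (7,4)@(15, 9): e=[124,6,42] → X
    (8,4)@(17, 9): e=[144,-18,46] → .
  covered (22 px):
    . . . . . . . . . .
    . . . X X . . . . .
    . . X X X X . . . .
    . . X X X X X . . .
    . X X X X X X X . .
    . . . . . X X X X .
T1:
  2·area = 41
  edge (1, 8)→(3, 5): d=(2,-3) top-left  bias=+0
  edge (3, 5)→(20, 0): d=(17,-5) top-left  bias=+0
  edge (20, 0)→(1, 8): d=(-19,8) right/bottom  bias=-1
    (8,0)@(17, 1): e=[34,2,5] → X
    (9,0)@(19, 1): e=[40,12,-11] → .
    (5,1)@(11, 3): e=[20,6,15] → X
    (6,1)@(13, 3): e=[26,16,-1] → .
    (8,1)@(17, 3): e=[38,36,-33] → .
    (1,2)@(3, 5): e=[0,0,41] → X  [on edge]
    (2,2)@(5, 5): e=[6,10,25] → X
    (3,2)@(7, 5): e=[12,20,9] → X
    (4,2)@(9, 5): e=[18,30,-7] → .
    (5,2)@(11, 5): e=[24,40,-23] → .
    (1,3)@(3, 7): e=[4,34,3] → X
    (2,3)@(5, 7): e=[10,44,-13] → .
  covered (6 px):
    . . . . . . . . X .
    . . . . . X . . . .
    . X X X . . . . . .
    . X . . . . . . . .
    . . . . . . . . . .
    . . . . . . . . . .

Result: [[3,1],[4,1],[2,2],[3,2],[4,2],[5,2],[2,3],[3,3],[4,3],[5,3],[6,3],[1,4],[2,4],[3,4],[4,4],[5,4],[6,4],[7,4],[5,5],[6,5],[7,5],[8,5]]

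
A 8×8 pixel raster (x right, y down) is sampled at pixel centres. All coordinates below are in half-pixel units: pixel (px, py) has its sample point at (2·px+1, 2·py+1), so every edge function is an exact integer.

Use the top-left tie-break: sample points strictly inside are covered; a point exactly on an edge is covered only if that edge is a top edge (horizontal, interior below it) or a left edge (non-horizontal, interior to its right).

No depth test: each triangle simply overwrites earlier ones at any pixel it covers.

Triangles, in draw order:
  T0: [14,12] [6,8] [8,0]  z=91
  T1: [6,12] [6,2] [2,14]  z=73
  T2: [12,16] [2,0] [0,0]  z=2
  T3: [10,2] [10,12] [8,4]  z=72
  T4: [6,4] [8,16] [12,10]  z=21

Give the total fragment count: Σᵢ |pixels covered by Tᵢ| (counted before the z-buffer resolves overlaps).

T0:
  2·area = 72
  edge (14, 12)→(6, 8): d=(-8,-4) top-left  bias=+0
  edge (6, 8)→(8, 0): d=(2,-8) top-left  bias=+0
  edge (8, 0)→(14, 12): d=(6,12) right/bottom  bias=-1
    (4,1)@(9, 3): e=[52,14,6] → X
    (5,1)@(11, 3): e=[60,30,-18] → .
    (3,2)@(7, 5): e=[28,2,42] → X
    (5,2)@(11, 5): e=[44,34,-6] → .
    (3,3)@(7, 7): e=[12,6,54] → X
    (5,3)@(11, 7): e=[28,38,6] → X
    (6,3)@(13, 7): e=[36,54,-18] → .
    (3,4)@(7, 9): e=[-4,10,66] → .
    (4,4)@(9, 9): e=[4,26,42] → X
    (6,4)@(13, 9): e=[20,58,-6] → .
    (4,5)@(9, 11): e=[-12,30,54] → .
    (5,5)@(11, 11): e=[-4,46,30] → .
  covered (9 px):
    . . . . . . . .
    . . . . X . . .
    . . . X X . . .
    . . . X X X . .
    . . . . X X . .
    . . . . . . X .
    . . . . . . . .
    . . . . . . . .
T1:
  2·area = 40  (B↔C swapped to make it positive)
  edge (6, 12)→(2, 14): d=(-4,2) right/bottom  bias=-1
  edge (2, 14)→(6, 2): d=(4,-12) top-left  bias=+0
  edge (6, 2)→(6, 12): d=(0,10) right/bottom  bias=-1
    (2,2)@(5, 5): e=[30,0,10] → X  [on edge]
    (3,2)@(7, 5): e=[26,24,-10] → .
    (2,3)@(5, 7): e=[22,8,10] → X
    (3,3)@(7, 7): e=[18,32,-10] → .
    (2,4)@(5, 9): e=[14,16,10] → X
    (3,4)@(7, 9): e=[10,40,-10] → .
    (1,5)@(3, 11): e=[10,0,30] → X  [on edge]
    (3,5)@(7, 11): e=[2,48,-10] → .
    (1,6)@(3, 13): e=[2,8,30] → X
    (2,6)@(5, 13): e=[-2,32,10] → .
    (1,7)@(3, 15): e=[-6,16,30] → .
  covered (6 px):
    . . . . . . . .
    . . . . . . . .
    . . X . . . . .
    . . X . . . . .
    . . X . . . . .
    . X X . . . . .
    . X . . . . . .
    . . . . . . . .
T2:
  2·area = 32  (B↔C swapped to make it positive)
  edge (12, 16)→(0, 0): d=(-12,-16) top-left  bias=+0
  edge (0, 0)→(2, 0): d=(2,0) top-left  bias=+0
  edge (2, 0)→(12, 16): d=(10,16) right/bottom  bias=-1
    (0,0)@(1, 1): e=[4,2,26] → X
    (1,0)@(3, 1): e=[36,2,-6] → .
    (0,1)@(1, 3): e=[-20,6,46] → .
    (1,1)@(3, 3): e=[12,6,14] → X
    (2,1)@(5, 3): e=[44,6,-18] → .
    (1,2)@(3, 5): e=[-12,10,34] → .
    (2,2)@(5, 5): e=[20,10,2] → X
    (3,2)@(7, 5): e=[52,10,-30] → .
    (2,3)@(5, 7): e=[-4,14,22] → .
    (3,4)@(7, 9): e=[4,18,10] → X
    (4,4)@(9, 9): e=[36,18,-22] → .
    (3,5)@(7, 11): e=[-20,22,30] → .
  covered (4 px):
    X . . . . . . .
    . X . . . . . .
    . . X . . . . .
    . . . . . . . .
    . . . X . . . .
    . . . . . . . .
    . . . . . . . .
    . . . . . . . .
T3:
  2·area = 20
  edge (10, 2)→(10, 12): d=(0,10) right/bottom  bias=-1
  edge (10, 12)→(8, 4): d=(-2,-8) top-left  bias=+0
  edge (8, 4)→(10, 2): d=(2,-2) top-left  bias=+0
    (5,0)@(11, 1): e=[-10,30,0] → .  [on edge]
    (4,1)@(9, 3): e=[10,10,0] → X  [on edge]
    (5,1)@(11, 3): e=[-10,26,4] → .
    (3,2)@(7, 5): e=[30,-10,0] → .  [on edge]
    (4,2)@(9, 5): e=[10,6,4] → X
    (5,2)@(11, 5): e=[-10,22,8] → .
    (2,3)@(5, 7): e=[50,-30,0] → .  [on edge]
    (4,3)@(9, 7): e=[10,2,8] → X
    (5,3)@(11, 7): e=[-10,18,12] → .
    (1,4)@(3, 9): e=[70,-50,0] → .  [on edge]
    (4,4)@(9, 9): e=[10,-2,12] → .
    (0,5)@(1, 11): e=[90,-70,0] → .  [on edge]
  covered (3 px):
    . . . . . . . .
    . . . . X . . .
    . . . . X . . .
    . . . . X . . .
    . . . . . . . .
    . . . . . . . .
    . . . . . . . .
    . . . . . . . .
T4:
  2·area = 60  (B↔C swapped to make it positive)
  edge (6, 4)→(12, 10): d=(6,6) right/bottom  bias=-1
  edge (12, 10)→(8, 16): d=(-4,6) right/bottom  bias=-1
  edge (8, 16)→(6, 4): d=(-2,-12) top-left  bias=+0
    (1,0)@(3, 1): e=[0,90,-30] → .  [on edge]
    (2,1)@(5, 3): e=[0,70,-10] → .  [on edge]
    (3,2)@(7, 5): e=[0,50,10] → .  [on edge]
    (3,3)@(7, 7): e=[12,42,6] → X
    (4,3)@(9, 7): e=[0,30,30] → .  [on edge]
    (3,4)@(7, 9): e=[24,34,2] → X
    (4,4)@(9, 9): e=[12,22,26] → X
    (5,4)@(11, 9): e=[0,10,50] → .  [on edge]
    (3,5)@(7, 11): e=[36,26,-2] → .
    (4,5)@(9, 11): e=[24,14,22] → X
    (5,5)@(11, 11): e=[12,2,46] → X
    (6,5)@(13, 11): e=[0,-10,70] → .  [on edge]
    (7,6)@(15, 13): e=[0,-30,90] → .  [on edge]
  covered (6 px):
    . . . . . . . .
    . . . . . . . .
    . . . . . . . .
    . . . X . . . .
    . . . X X . . .
    . . . . X X . .
    . . . . X . . .
    . . . . . . . .

Answer: 28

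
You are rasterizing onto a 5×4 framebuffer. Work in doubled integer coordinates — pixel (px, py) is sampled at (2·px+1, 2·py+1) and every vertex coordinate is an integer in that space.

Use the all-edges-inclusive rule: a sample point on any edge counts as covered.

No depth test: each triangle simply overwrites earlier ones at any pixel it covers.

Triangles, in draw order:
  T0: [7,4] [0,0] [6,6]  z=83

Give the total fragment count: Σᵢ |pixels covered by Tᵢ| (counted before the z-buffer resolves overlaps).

T0:
  2·area = 18  (B↔C swapped to make it positive)
  edge (7, 4)→(6, 6): d=(-1,2) inclusive
  edge (6, 6)→(0, 0): d=(-6,-6) inclusive
  edge (0, 0)→(7, 4): d=(7,4) inclusive
    (0,0)@(1, 1): e=[15,0,3] → X  [on edge]
    (1,0)@(3, 1): e=[11,12,-5] → .
    (0,1)@(1, 3): e=[13,-12,17] → .
    (1,1)@(3, 3): e=[9,0,9] → X  [on edge]
    (2,1)@(5, 3): e=[5,12,1] → X
    (3,1)@(7, 3): e=[1,24,-7] → .
    (1,2)@(3, 5): e=[7,-12,23] → .
    (2,2)@(5, 5): e=[3,0,15] → X  [on edge]
    (3,2)@(7, 5): e=[-1,12,7] → .
    (2,3)@(5, 7): e=[1,-12,29] → .
    (3,3)@(7, 7): e=[-3,0,21] → .  [on edge]
  covered (4 px):
    X . . . .
    . X X . .
    . . X . .
    . . . . .

Answer: 4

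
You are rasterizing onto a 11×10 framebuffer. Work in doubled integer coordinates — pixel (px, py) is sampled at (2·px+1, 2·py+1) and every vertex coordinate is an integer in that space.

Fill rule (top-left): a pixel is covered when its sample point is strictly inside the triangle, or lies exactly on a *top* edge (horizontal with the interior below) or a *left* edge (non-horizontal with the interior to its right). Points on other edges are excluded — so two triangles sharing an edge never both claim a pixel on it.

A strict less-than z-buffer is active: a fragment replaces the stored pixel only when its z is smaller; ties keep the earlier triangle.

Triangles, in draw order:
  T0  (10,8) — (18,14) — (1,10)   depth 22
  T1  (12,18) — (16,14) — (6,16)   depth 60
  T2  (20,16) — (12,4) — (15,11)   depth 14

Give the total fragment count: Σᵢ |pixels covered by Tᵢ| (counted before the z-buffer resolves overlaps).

T0:
  2·area = 70
  edge (10, 8)→(18, 14): d=(8,6) right/bottom  bias=-1
  edge (18, 14)→(1, 10): d=(-17,-4) top-left  bias=+0
  edge (1, 10)→(10, 8): d=(9,-2) top-left  bias=+0
    (3,4)@(7, 9): e=[26,41,3] → #
    (4,4)@(9, 9): e=[14,49,7] → #
    (5,4)@(11, 9): e=[2,57,11] → #
    (6,4)@(13, 9): e=[-10,65,15] → ·
    (3,5)@(7, 11): e=[42,7,21] → #
    (6,5)@(13, 11): e=[6,31,33] → #
    (7,5)@(15, 11): e=[-6,39,37] → ·
    (3,6)@(7, 13): e=[58,-27,39] → ·
    (4,6)@(9, 13): e=[46,-19,43] → ·
    (5,6)@(11, 13): e=[34,-11,47] → ·
    (6,6)@(13, 13): e=[22,-3,51] → ·
    (7,6)@(15, 13): e=[10,5,55] → #
  covered (8 px):
    · · · · · · · · · · ·
    · · · · · · · · · · ·
    · · · · · · · · · · ·
    · · · · · · · · · · ·
    · · · # # # · · · · ·
    · · · # # # # · · · ·
    · · · · · · · # · · ·
    · · · · · · · · · · ·
    · · · · · · · · · · ·
    · · · · · · · · · · ·
T1:
  2·area = 32  (B↔C swapped to make it positive)
  edge (12, 18)→(6, 16): d=(-6,-2) top-left  bias=+0
  edge (6, 16)→(16, 14): d=(10,-2) top-left  bias=+0
  edge (16, 14)→(12, 18): d=(-4,4) right/bottom  bias=-1
    (10,4)@(21, 9): e=[72,-40,0] → ·  [on edge]
    (9,5)@(19, 11): e=[56,-24,0] → ·  [on edge]
    (8,6)@(17, 13): e=[40,-8,0] → ·  [on edge]
    (10,6)@(21, 13): e=[48,0,-16] → ·  [on edge]
    (1,7)@(3, 15): e=[0,-16,48] → ·  [on edge]
    (5,7)@(11, 15): e=[16,0,16] → #  [on edge]
    (6,7)@(13, 15): e=[20,4,8] → #
    (7,7)@(15, 15): e=[24,8,0] → ·  [on edge]
    (0,8)@(1, 17): e=[-16,0,48] → ·  [on edge]
    (4,8)@(9, 17): e=[0,16,16] → #  [on edge]
    (6,8)@(13, 17): e=[8,24,0] → ·  [on edge]
    (4,9)@(9, 19): e=[-12,36,8] → ·
    (5,9)@(11, 19): e=[-8,40,0] → ·  [on edge]
    (7,9)@(15, 19): e=[0,48,-16] → ·  [on edge]
  covered (4 px):
    · · · · · · · · · · ·
    · · · · · · · · · · ·
    · · · · · · · · · · ·
    · · · · · · · · · · ·
    · · · · · · · · · · ·
    · · · · · · · · · · ·
    · · · · · · · · · · ·
    · · · · · # # · · · ·
    · · · · # # · · · · ·
    · · · · · · · · · · ·
T2:
  2·area = 20  (B↔C swapped to make it positive)
  edge (20, 16)→(15, 11): d=(-5,-5) top-left  bias=+0
  edge (15, 11)→(12, 4): d=(-3,-7) top-left  bias=+0
  edge (12, 4)→(20, 16): d=(8,12) right/bottom  bias=-1
    (2,0)@(5, 1): e=[0,-40,60] → ·  [on edge]
    (3,1)@(7, 3): e=[0,-32,52] → ·  [on edge]
    (4,2)@(9, 5): e=[0,-24,44] → ·  [on edge]
    (5,3)@(11, 7): e=[0,-16,36] → ·  [on edge]
    (6,4)@(13, 9): e=[0,-8,28] → ·  [on edge]
    (7,4)@(15, 9): e=[10,6,4] → #
    (8,4)@(17, 9): e=[20,20,-20] → ·
    (7,5)@(15, 11): e=[0,0,20] → #  [on edge]
    (8,5)@(17, 11): e=[10,14,-4] → ·
    (7,6)@(15, 13): e=[-10,-6,36] → ·
    (8,6)@(17, 13): e=[0,8,12] → #  [on edge]
    (9,6)@(19, 13): e=[10,22,-12] → ·
    (9,7)@(19, 15): e=[0,16,4] → #  [on edge]
    (10,8)@(21, 17): e=[0,24,-4] → ·  [on edge]
  covered (4 px):
    · · · · · · · · · · ·
    · · · · · · · · · · ·
    · · · · · · · · · · ·
    · · · · · · · · · · ·
    · · · · · · · # · · ·
    · · · · · · · # · · ·
    · · · · · · · · # · ·
    · · · · · · · · · # ·
    · · · · · · · · · · ·
    · · · · · · · · · · ·

Result: 16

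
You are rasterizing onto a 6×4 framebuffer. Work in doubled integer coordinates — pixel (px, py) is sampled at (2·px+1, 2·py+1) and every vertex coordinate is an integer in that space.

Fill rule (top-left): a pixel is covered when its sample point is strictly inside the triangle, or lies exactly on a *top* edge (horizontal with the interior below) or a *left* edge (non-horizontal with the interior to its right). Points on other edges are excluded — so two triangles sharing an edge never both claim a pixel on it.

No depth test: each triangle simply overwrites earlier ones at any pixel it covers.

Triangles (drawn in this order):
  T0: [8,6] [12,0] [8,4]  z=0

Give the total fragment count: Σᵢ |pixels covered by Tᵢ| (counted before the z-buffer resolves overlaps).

T0:
  2·area = 8  (B↔C swapped to make it positive)
  edge (8, 6)→(8, 4): d=(0,-2) top-left  bias=+0
  edge (8, 4)→(12, 0): d=(4,-4) top-left  bias=+0
  edge (12, 0)→(8, 6): d=(-4,6) right/bottom  bias=-1
    (5,0)@(11, 1): e=[6,0,2] → #  [on edge]
    (4,1)@(9, 3): e=[2,0,6] → #  [on edge]
    (5,1)@(11, 3): e=[6,8,-6] → ·
    (3,2)@(7, 5): e=[-2,0,10] → ·  [on edge]
    (4,2)@(9, 5): e=[2,8,-2] → ·
    (2,3)@(5, 7): e=[-6,0,14] → ·  [on edge]
  covered (2 px):
    · · · · · #
    · · · · # ·
    · · · · · ·
    · · · · · ·

Answer: 2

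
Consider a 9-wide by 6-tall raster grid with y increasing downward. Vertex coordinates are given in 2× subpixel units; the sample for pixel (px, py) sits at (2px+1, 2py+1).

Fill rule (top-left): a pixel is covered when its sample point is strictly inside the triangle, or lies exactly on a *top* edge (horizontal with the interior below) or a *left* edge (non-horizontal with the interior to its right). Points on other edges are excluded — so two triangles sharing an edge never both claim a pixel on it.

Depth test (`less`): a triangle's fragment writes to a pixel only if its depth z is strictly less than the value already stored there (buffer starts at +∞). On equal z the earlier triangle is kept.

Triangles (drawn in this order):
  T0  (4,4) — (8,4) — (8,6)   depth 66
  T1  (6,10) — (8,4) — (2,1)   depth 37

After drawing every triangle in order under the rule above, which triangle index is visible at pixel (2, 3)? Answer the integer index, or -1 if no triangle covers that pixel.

T0:
  2·area = 8
  edge (4, 4)→(8, 4): d=(4,0) top-left  bias=+0
  edge (8, 4)→(8, 6): d=(0,2) right/bottom  bias=-1
  edge (8, 6)→(4, 4): d=(-4,-2) top-left  bias=+0
    (3,2)@(7, 5): e=[4,2,2] → X
    (4,2)@(9, 5): e=[4,-2,6] → .
    (3,3)@(7, 7): e=[12,2,-6] → .
  covered (1 px):
    . . . . . . . . .
    . . . . . . . . .
    . . . X . . . . .
    . . . . . . . . .
    . . . . . . . . .
    . . . . . . . . .
T1:
  2·area = 42  (B↔C swapped to make it positive)
  edge (6, 10)→(2, 1): d=(-4,-9) top-left  bias=+0
  edge (2, 1)→(8, 4): d=(6,3) right/bottom  bias=-1
  edge (8, 4)→(6, 10): d=(-2,6) right/bottom  bias=-1
    (4,0)@(9, 1): e=[63,-21,0] → .  [on edge]
    (1,1)@(3, 3): e=[1,9,32] → X
    (2,1)@(5, 3): e=[19,3,20] → X
    (3,1)@(7, 3): e=[37,-3,8] → .
    (1,2)@(3, 5): e=[-7,21,28] → .
    (2,2)@(5, 5): e=[11,15,16] → X
    (3,2)@(7, 5): e=[29,9,4] → X
    (4,2)@(9, 5): e=[47,3,-8] → .
    (2,3)@(5, 7): e=[3,27,12] → X
    (3,3)@(7, 7): e=[21,21,0] → .  [on edge]
    (2,4)@(5, 9): e=[-5,39,8] → .
  covered (5 px):
    . . . . . . . . .
    . X X . . . . . .
    . . X X . . . . .
    . . X . . . . . .
    . . . . . . . . .
    . . . . . . . . .

Z-buffer (winner per pixel, '.' = empty):
  . . . . . . . . .
  . 1 1 . . . . . .
  . . 1 1 . . . . .
  . . 1 . . . . . .
  . . . . . . . . .
  . . . . . . . . .

Answer: 1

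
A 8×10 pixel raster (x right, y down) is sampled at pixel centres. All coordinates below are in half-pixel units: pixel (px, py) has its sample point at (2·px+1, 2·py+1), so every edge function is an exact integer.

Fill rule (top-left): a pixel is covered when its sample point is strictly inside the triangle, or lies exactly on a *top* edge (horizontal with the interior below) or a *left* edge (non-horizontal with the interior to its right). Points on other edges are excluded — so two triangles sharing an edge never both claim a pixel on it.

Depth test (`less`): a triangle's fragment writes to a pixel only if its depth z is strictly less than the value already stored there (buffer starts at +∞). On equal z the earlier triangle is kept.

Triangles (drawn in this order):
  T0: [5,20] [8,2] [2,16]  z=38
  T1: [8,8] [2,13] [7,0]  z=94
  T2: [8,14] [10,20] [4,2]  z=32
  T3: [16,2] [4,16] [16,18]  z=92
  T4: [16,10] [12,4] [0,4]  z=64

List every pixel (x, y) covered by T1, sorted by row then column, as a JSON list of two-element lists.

T0:
  2·area = 66  (B↔C swapped to make it positive)
  edge (5, 20)→(2, 16): d=(-3,-4) top-left  bias=+0
  edge (2, 16)→(8, 2): d=(6,-14) top-left  bias=+0
  edge (8, 2)→(5, 20): d=(-3,18) right/bottom  bias=-1
    (3,2)@(7, 5): e=[53,4,9] → █
    (4,2)@(9, 5): e=[61,32,-27] → ·
    (3,3)@(7, 7): e=[47,16,3] → █
    (4,3)@(9, 7): e=[55,44,-33] → ·
    (2,4)@(5, 9): e=[33,0,33] → █  [on edge]
    (3,4)@(7, 9): e=[41,28,-3] → ·
    (2,5)@(5, 11): e=[27,12,27] → █
    (3,5)@(7, 11): e=[35,40,-9] → ·
    (2,6)@(5, 13): e=[21,24,21] → █
    (3,6)@(7, 13): e=[29,52,-15] → ·
    (1,7)@(3, 15): e=[7,8,51] → █
    (3,7)@(7, 15): e=[23,64,-21] → ·
  covered (10 px):
    · · · · · · · ·
    · · · · · · · ·
    · · · █ · · · ·
    · · · █ · · · ·
    · · █ · · · · ·
    · · █ · · · · ·
    · · █ · · · · ·
    · █ █ · · · · ·
    · █ █ · · · · ·
    · · █ · · · · ·
T1:
  2·area = 53
  edge (8, 8)→(2, 13): d=(-6,5) right/bottom  bias=-1
  edge (2, 13)→(7, 0): d=(5,-13) top-left  bias=+0
  edge (7, 0)→(8, 8): d=(1,8) right/bottom  bias=-1
    (3,0)@(7, 1): e=[47,5,1] → █
    (4,0)@(9, 1): e=[37,31,-15] → ·
    (3,1)@(7, 3): e=[35,15,3] → █
    (4,1)@(9, 3): e=[25,41,-13] → ·
    (3,2)@(7, 5): e=[23,25,5] → █
    (4,2)@(9, 5): e=[13,51,-11] → ·
    (2,3)@(5, 7): e=[21,9,23] → █
    (4,3)@(9, 7): e=[1,61,-9] → ·
    (2,4)@(5, 9): e=[9,19,25] → █
    (3,4)@(7, 9): e=[-1,45,9] → ·
    (1,5)@(3, 11): e=[7,3,43] → █
    (2,5)@(5, 11): e=[-3,29,27] → ·
  covered (7 px):
    · · · █ · · · ·
    · · · █ · · · ·
    · · · █ · · · ·
    · · █ █ · · · ·
    · · █ · · · · ·
    · █ · · · · · ·
    · · · · · · · ·
    · · · · · · · ·
    · · · · · · · ·
    · · · · · · · ·
T2:
  degenerate (2·area = 0) — covers nothing
T3:
  2·area = 192  (B↔C swapped to make it positive)
  edge (16, 2)→(16, 18): d=(0,16) right/bottom  bias=-1
  edge (16, 18)→(4, 16): d=(-12,-2) top-left  bias=+0
  edge (4, 16)→(16, 2): d=(12,-14) top-left  bias=+0
    (7,2)@(15, 5): e=[16,154,22] → █
    (6,3)@(13, 7): e=[48,126,18] → █
    (5,4)@(11, 9): e=[80,98,14] → █
    (4,5)@(9, 11): e=[112,70,10] → █
    (3,6)@(7, 13): e=[144,42,6] → █
    (2,7)@(5, 15): e=[176,14,2] → █
    (2,8)@(5, 17): e=[176,-10,26] → ·
    (3,8)@(7, 17): e=[144,-6,54] → ·
    (4,8)@(9, 17): e=[112,-2,82] → ·
    (5,8)@(11, 17): e=[80,2,110] → █
    (5,9)@(11, 19): e=[80,-22,134] → ·
    (6,9)@(13, 19): e=[48,-18,162] → ·
  covered (24 px):
    · · · · · · · ·
    · · · · · · · ·
    · · · · · · · █
    · · · · · · █ █
    · · · · · █ █ █
    · · · · █ █ █ █
    · · · █ █ █ █ █
    · · █ █ █ █ █ █
    · · · · · █ █ █
    · · · · · · · ·
T4:
  2·area = 72  (B↔C swapped to make it positive)
  edge (16, 10)→(0, 4): d=(-16,-6) top-left  bias=+0
  edge (0, 4)→(12, 4): d=(12,0) top-left  bias=+0
  edge (12, 4)→(16, 10): d=(4,6) right/bottom  bias=-1
    (1,2)@(3, 5): e=[2,12,58] → █
    (2,2)@(5, 5): e=[14,12,46] → █
    (3,2)@(7, 5): e=[26,12,34] → █
    (4,2)@(9, 5): e=[38,12,22] → █
    (5,2)@(11, 5): e=[50,12,10] → █
    (6,2)@(13, 5): e=[62,12,-2] → ·
    (1,3)@(3, 7): e=[-30,36,66] → ·
    (2,3)@(5, 7): e=[-18,36,54] → ·
    (3,3)@(7, 7): e=[-6,36,42] → ·
    (4,3)@(9, 7): e=[6,36,30] → █
    (6,3)@(13, 7): e=[30,36,6] → █
    (7,3)@(15, 7): e=[42,36,-6] → ·
  covered (9 px):
    · · · · · · · ·
    · · · · · · · ·
    · █ █ █ █ █ · ·
    · · · · █ █ █ ·
    · · · · · · · █
    · · · · · · · ·
    · · · · · · · ·
    · · · · · · · ·
    · · · · · · · ·
    · · · · · · · ·

Final: [[3,0],[3,1],[3,2],[2,3],[3,3],[2,4],[1,5]]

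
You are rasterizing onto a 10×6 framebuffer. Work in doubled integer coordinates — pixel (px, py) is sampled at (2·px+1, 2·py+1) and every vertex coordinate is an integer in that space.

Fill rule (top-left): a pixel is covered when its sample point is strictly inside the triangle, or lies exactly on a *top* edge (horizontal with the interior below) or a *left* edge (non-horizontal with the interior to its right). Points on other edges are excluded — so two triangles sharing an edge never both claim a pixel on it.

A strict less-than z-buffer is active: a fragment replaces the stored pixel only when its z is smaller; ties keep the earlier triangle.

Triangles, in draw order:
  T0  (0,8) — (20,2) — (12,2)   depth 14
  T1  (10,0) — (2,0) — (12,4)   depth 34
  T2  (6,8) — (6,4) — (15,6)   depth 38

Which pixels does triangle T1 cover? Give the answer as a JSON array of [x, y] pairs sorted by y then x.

T0:
  2·area = 48  (B↔C swapped to make it positive)
  edge (0, 8)→(12, 2): d=(12,-6) top-left  bias=+0
  edge (12, 2)→(20, 2): d=(8,0) top-left  bias=+0
  edge (20, 2)→(0, 8): d=(-20,6) right/bottom  bias=-1
    (5,1)@(11, 3): e=[6,8,34] → █
    (6,1)@(13, 3): e=[18,8,22] → █
    (7,1)@(15, 3): e=[30,8,10] → █
    (8,1)@(17, 3): e=[42,8,-2] → ·
    (3,2)@(7, 5): e=[6,24,18] → █
    (4,2)@(9, 5): e=[18,24,6] → █
    (5,2)@(11, 5): e=[30,24,-6] → ·
    (6,2)@(13, 5): e=[42,24,-18] → ·
    (7,2)@(15, 5): e=[54,24,-30] → ·
    (1,3)@(3, 7): e=[6,40,2] → █
    (2,3)@(5, 7): e=[18,40,-10] → ·
    (3,3)@(7, 7): e=[30,40,-22] → ·
  covered (6 px):
    · · · · · · · · · ·
    · · · · · █ █ █ · ·
    · · · █ █ · · · · ·
    · █ · · · · · · · ·
    · · · · · · · · · ·
    · · · · · · · · · ·
T1:
  2·area = 32  (B↔C swapped to make it positive)
  edge (10, 0)→(12, 4): d=(2,4) right/bottom  bias=-1
  edge (12, 4)→(2, 0): d=(-10,-4) top-left  bias=+0
  edge (2, 0)→(10, 0): d=(8,0) top-left  bias=+0
    (2,0)@(5, 1): e=[22,2,8] → █
    (3,0)@(7, 1): e=[14,10,8] → █
    (4,0)@(9, 1): e=[6,18,8] → █
    (5,0)@(11, 1): e=[-2,26,8] → ·
    (2,1)@(5, 3): e=[26,-18,24] → ·
    (3,1)@(7, 3): e=[18,-10,24] → ·
    (4,1)@(9, 3): e=[10,-2,24] → ·
    (5,1)@(11, 3): e=[2,6,24] → █
    (6,1)@(13, 3): e=[-6,14,24] → ·
    (5,2)@(11, 5): e=[6,-14,40] → ·
  covered (4 px):
    · · █ █ █ · · · · ·
    · · · · · █ · · · ·
    · · · · · · · · · ·
    · · · · · · · · · ·
    · · · · · · · · · ·
    · · · · · · · · · ·
T2:
  2·area = 36
  edge (6, 8)→(6, 4): d=(0,-4) top-left  bias=+0
  edge (6, 4)→(15, 6): d=(9,2) right/bottom  bias=-1
  edge (15, 6)→(6, 8): d=(-9,2) right/bottom  bias=-1
    (3,2)@(7, 5): e=[4,7,25] → █
    (4,2)@(9, 5): e=[12,3,21] → █
    (5,2)@(11, 5): e=[20,-1,17] → ·
    (3,3)@(7, 7): e=[4,25,7] → █
    (5,3)@(11, 7): e=[20,17,-1] → ·
    (3,4)@(7, 9): e=[4,43,-11] → ·
    (4,4)@(9, 9): e=[12,39,-15] → ·
  covered (4 px):
    · · · · · · · · · ·
    · · · · · · · · · ·
    · · · █ █ · · · · ·
    · · · █ █ · · · · ·
    · · · · · · · · · ·
    · · · · · · · · · ·

Final: [[2,0],[3,0],[4,0],[5,1]]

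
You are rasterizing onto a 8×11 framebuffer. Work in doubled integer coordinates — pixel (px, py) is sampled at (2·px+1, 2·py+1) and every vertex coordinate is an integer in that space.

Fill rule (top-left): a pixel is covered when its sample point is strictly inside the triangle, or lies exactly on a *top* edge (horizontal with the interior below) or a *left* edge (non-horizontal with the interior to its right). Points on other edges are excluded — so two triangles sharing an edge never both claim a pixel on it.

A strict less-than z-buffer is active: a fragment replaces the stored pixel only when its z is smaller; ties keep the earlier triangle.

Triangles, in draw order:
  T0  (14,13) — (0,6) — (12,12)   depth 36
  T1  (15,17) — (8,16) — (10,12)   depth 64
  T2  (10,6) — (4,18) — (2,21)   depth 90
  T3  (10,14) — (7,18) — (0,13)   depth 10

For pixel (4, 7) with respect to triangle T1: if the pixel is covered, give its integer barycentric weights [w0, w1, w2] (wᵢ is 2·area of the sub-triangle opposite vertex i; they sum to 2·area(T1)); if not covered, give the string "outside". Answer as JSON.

T0:
  degenerate (2·area = 0) — covers nothing
T1:
  2·area = 30
  edge (15, 17)→(8, 16): d=(-7,-1) top-left  bias=+0
  edge (8, 16)→(10, 12): d=(2,-4) top-left  bias=+0
  edge (10, 12)→(15, 17): d=(5,5) right/bottom  bias=-1
    (0,1)@(1, 3): e=[84,-54,0] → ·  [on edge]
    (1,2)@(3, 5): e=[72,-42,0] → ·  [on edge]
    (2,3)@(5, 7): e=[60,-30,0] → ·  [on edge]
    (3,4)@(7, 9): e=[48,-18,0] → ·  [on edge]
    (4,5)@(9, 11): e=[36,-6,0] → ·  [on edge]
    (5,6)@(11, 13): e=[24,6,0] → ·  [on edge]
    (0,7)@(1, 15): e=[0,-30,60] → ·  [on edge]
    (4,7)@(9, 15): e=[8,2,20] → █
    (5,7)@(11, 15): e=[10,10,10] → █
    (6,7)@(13, 15): e=[12,18,0] → ·  [on edge]
    (4,8)@(9, 17): e=[-6,6,30] → ·
    (5,8)@(11, 17): e=[-4,14,20] → ·
    (7,8)@(15, 17): e=[0,30,0] → ·  [on edge]
  covered (2 px):
    · · · · · · · ·
    · · · · · · · ·
    · · · · · · · ·
    · · · · · · · ·
    · · · · · · · ·
    · · · · · · · ·
    · · · · · · · ·
    · · · · █ █ · ·
    · · · · · · · ·
    · · · · · · · ·
    · · · · · · · ·
T2:
  2·area = 6
  edge (10, 6)→(4, 18): d=(-6,12) right/bottom  bias=-1
  edge (4, 18)→(2, 21): d=(-2,3) right/bottom  bias=-1
  edge (2, 21)→(10, 6): d=(8,-15) top-left  bias=+0
  covered (0 px):
    · · · · · · · ·
    · · · · · · · ·
    · · · · · · · ·
    · · · · · · · ·
    · · · · · · · ·
    · · · · · · · ·
    · · · · · · · ·
    · · · · · · · ·
    · · · · · · · ·
    · · · · · · · ·
    · · · · · · · ·
T3:
  2·area = 43
  edge (10, 14)→(7, 18): d=(-3,4) right/bottom  bias=-1
  edge (7, 18)→(0, 13): d=(-7,-5) top-left  bias=+0
  edge (0, 13)→(10, 14): d=(10,1) right/bottom  bias=-1
    (1,7)@(3, 15): e=[25,1,17] → █
    (2,7)@(5, 15): e=[17,11,15] → █
    (3,7)@(7, 15): e=[9,21,13] → █
    (4,7)@(9, 15): e=[1,31,11] → █
    (5,7)@(11, 15): e=[-7,41,9] → ·
    (1,8)@(3, 17): e=[19,-13,37] → ·
    (2,8)@(5, 17): e=[11,-3,35] → ·
    (3,8)@(7, 17): e=[3,7,33] → █
    (4,8)@(9, 17): e=[-5,17,31] → ·
    (3,9)@(7, 19): e=[-3,-7,53] → ·
  covered (5 px):
    · · · · · · · ·
    · · · · · · · ·
    · · · · · · · ·
    · · · · · · · ·
    · · · · · · · ·
    · · · · · · · ·
    · · · · · · · ·
    · █ █ █ █ · · ·
    · · · █ · · · ·
    · · · · · · · ·
    · · · · · · · ·

Final: [2,20,8]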